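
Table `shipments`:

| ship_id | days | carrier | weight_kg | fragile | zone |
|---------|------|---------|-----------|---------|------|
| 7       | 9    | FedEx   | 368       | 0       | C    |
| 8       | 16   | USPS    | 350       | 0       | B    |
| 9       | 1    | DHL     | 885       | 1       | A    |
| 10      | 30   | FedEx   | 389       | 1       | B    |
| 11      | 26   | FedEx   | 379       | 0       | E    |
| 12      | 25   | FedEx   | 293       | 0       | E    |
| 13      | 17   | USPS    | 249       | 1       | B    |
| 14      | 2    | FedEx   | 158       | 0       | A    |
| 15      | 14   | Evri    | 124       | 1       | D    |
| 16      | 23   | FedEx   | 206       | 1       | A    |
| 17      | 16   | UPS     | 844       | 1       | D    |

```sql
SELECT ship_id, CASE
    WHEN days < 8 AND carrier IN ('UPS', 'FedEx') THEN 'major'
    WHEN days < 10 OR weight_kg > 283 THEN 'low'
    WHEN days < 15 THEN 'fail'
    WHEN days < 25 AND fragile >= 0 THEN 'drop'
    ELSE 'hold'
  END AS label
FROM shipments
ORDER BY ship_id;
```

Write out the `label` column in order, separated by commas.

ship_id=7: days < 10 OR weight_kg > 283 → low
ship_id=8: days < 10 OR weight_kg > 283 → low
ship_id=9: days < 10 OR weight_kg > 283 → low
ship_id=10: days < 10 OR weight_kg > 283 → low
ship_id=11: days < 10 OR weight_kg > 283 → low
ship_id=12: days < 10 OR weight_kg > 283 → low
ship_id=13: days < 25 AND fragile >= 0 → drop
ship_id=14: days < 8 AND carrier IN ('UPS', 'FedEx') → major
ship_id=15: days < 15 → fail
ship_id=16: days < 25 AND fragile >= 0 → drop
ship_id=17: days < 10 OR weight_kg > 283 → low

low, low, low, low, low, low, drop, major, fail, drop, low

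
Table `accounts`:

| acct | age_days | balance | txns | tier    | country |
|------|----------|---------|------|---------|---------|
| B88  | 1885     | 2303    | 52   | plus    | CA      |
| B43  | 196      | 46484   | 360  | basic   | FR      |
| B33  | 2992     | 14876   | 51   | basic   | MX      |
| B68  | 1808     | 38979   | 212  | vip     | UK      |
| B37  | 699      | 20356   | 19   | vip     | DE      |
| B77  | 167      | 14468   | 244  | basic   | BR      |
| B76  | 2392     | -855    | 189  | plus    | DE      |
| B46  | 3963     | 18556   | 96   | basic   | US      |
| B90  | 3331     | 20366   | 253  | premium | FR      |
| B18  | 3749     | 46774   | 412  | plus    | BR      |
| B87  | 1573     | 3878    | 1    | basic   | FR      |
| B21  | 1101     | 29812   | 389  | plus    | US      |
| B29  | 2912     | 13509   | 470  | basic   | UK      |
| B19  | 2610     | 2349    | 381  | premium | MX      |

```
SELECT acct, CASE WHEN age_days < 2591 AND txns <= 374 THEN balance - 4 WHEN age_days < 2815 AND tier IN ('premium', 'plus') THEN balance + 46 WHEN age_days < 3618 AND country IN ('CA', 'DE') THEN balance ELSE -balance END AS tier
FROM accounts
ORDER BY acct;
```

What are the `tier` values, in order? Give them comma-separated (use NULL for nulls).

-46774, 2395, 29858, -13509, -14876, 20352, 46480, -18556, 38975, -859, 14464, 3874, 2299, -20366

acct=B18: ELSE → -46774
acct=B19: age_days < 2815 AND tier IN ('premium', 'plus') → 2395
acct=B21: age_days < 2815 AND tier IN ('premium', 'plus') → 29858
acct=B29: ELSE → -13509
acct=B33: ELSE → -14876
acct=B37: age_days < 2591 AND txns <= 374 → 20352
acct=B43: age_days < 2591 AND txns <= 374 → 46480
acct=B46: ELSE → -18556
acct=B68: age_days < 2591 AND txns <= 374 → 38975
acct=B76: age_days < 2591 AND txns <= 374 → -859
acct=B77: age_days < 2591 AND txns <= 374 → 14464
acct=B87: age_days < 2591 AND txns <= 374 → 3874
acct=B88: age_days < 2591 AND txns <= 374 → 2299
acct=B90: ELSE → -20366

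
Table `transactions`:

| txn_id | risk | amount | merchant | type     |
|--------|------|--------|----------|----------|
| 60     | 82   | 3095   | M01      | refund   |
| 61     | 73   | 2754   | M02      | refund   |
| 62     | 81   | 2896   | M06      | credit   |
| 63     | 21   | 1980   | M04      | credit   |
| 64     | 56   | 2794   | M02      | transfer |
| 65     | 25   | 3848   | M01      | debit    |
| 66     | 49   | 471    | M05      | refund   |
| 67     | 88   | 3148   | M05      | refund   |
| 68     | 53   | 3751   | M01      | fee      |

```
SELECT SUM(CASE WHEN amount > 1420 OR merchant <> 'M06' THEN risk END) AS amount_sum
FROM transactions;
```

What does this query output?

528

txn_id=60: ✓ → 82
txn_id=61: ✓ → 73
txn_id=62: ✓ → 81
txn_id=63: ✓ → 21
txn_id=64: ✓ → 56
txn_id=65: ✓ → 25
txn_id=66: ✓ → 49
txn_id=67: ✓ → 88
txn_id=68: ✓ → 53
amount_sum = 82 + 73 + 81 + 21 + 56 + 25 + 49 + 88 + 53 = 528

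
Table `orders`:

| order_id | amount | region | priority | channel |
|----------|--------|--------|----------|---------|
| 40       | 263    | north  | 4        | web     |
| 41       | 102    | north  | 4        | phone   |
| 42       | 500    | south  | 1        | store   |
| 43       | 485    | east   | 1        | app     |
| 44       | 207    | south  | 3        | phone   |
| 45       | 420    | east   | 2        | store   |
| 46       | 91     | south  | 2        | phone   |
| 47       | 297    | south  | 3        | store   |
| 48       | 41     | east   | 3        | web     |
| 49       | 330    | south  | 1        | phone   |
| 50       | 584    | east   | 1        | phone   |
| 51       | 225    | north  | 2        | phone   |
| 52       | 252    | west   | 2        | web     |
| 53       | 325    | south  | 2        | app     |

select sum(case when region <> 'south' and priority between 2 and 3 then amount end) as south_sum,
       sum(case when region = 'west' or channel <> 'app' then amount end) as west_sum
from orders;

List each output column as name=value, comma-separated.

[south_sum: region <> 'south' and priority between 2 and 3]
order_id=40: ✗
order_id=41: ✗
order_id=42: ✗
order_id=43: ✗
order_id=44: ✗
order_id=45: ✓ → 420
order_id=46: ✗
order_id=47: ✗
order_id=48: ✓ → 41
order_id=49: ✗
order_id=50: ✗
order_id=51: ✓ → 225
order_id=52: ✓ → 252
order_id=53: ✗
south_sum = 420 + 41 + 225 + 252 = 938
—
[west_sum: region = 'west' or channel <> 'app']
order_id=40: ✓ → 263
order_id=41: ✓ → 102
order_id=42: ✓ → 500
order_id=43: ✗
order_id=44: ✓ → 207
order_id=45: ✓ → 420
order_id=46: ✓ → 91
order_id=47: ✓ → 297
order_id=48: ✓ → 41
order_id=49: ✓ → 330
order_id=50: ✓ → 584
order_id=51: ✓ → 225
order_id=52: ✓ → 252
order_id=53: ✗
west_sum = 263 + 102 + 500 + 207 + 420 + 91 + 297 + 41 + 330 + 584 + 225 + 252 = 3312

south_sum=938, west_sum=3312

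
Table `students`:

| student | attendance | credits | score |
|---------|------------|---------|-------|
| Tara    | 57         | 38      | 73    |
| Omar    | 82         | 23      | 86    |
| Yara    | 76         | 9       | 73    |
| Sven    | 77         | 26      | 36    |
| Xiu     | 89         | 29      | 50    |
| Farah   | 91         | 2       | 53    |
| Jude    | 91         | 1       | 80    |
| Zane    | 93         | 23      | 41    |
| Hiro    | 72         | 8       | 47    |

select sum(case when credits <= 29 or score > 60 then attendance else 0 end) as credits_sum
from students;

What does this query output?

728

student=Tara: ✓ → 57
student=Omar: ✓ → 82
student=Yara: ✓ → 76
student=Sven: ✓ → 77
student=Xiu: ✓ → 89
student=Farah: ✓ → 91
student=Jude: ✓ → 91
student=Zane: ✓ → 93
student=Hiro: ✓ → 72
credits_sum = 57 + 82 + 76 + 77 + 89 + 91 + 91 + 93 + 72 = 728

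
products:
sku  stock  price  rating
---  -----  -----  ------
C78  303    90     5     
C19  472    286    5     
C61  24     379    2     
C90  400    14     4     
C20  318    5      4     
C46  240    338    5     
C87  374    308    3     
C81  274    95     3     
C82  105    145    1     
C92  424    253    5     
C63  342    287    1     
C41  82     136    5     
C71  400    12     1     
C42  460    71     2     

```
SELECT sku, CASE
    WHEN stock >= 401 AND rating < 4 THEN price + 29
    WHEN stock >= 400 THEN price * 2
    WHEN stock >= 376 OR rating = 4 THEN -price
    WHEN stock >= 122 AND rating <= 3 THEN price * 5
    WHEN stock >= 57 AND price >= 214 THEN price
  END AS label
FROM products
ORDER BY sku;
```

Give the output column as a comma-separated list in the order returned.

572, -5, NULL, 100, 338, NULL, 1435, 24, NULL, 475, NULL, 1540, 28, 506

sku=C19: stock >= 400 → 572
sku=C20: stock >= 376 OR rating = 4 → -5
sku=C41: (no match → NULL) → NULL
sku=C42: stock >= 401 AND rating < 4 → 100
sku=C46: stock >= 57 AND price >= 214 → 338
sku=C61: (no match → NULL) → NULL
sku=C63: stock >= 122 AND rating <= 3 → 1435
sku=C71: stock >= 400 → 24
sku=C78: (no match → NULL) → NULL
sku=C81: stock >= 122 AND rating <= 3 → 475
sku=C82: (no match → NULL) → NULL
sku=C87: stock >= 122 AND rating <= 3 → 1540
sku=C90: stock >= 400 → 28
sku=C92: stock >= 400 → 506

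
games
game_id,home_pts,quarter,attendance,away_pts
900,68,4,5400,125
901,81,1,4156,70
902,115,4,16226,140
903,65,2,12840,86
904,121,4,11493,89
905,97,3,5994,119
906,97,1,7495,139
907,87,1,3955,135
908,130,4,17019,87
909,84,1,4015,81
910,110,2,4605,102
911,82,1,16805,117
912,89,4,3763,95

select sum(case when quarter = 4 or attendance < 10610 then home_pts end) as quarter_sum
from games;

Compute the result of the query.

1079

game_id=900: ✓ → 68
game_id=901: ✓ → 81
game_id=902: ✓ → 115
game_id=903: ✗
game_id=904: ✓ → 121
game_id=905: ✓ → 97
game_id=906: ✓ → 97
game_id=907: ✓ → 87
game_id=908: ✓ → 130
game_id=909: ✓ → 84
game_id=910: ✓ → 110
game_id=911: ✗
game_id=912: ✓ → 89
quarter_sum = 68 + 81 + 115 + 121 + 97 + 97 + 87 + 130 + 84 + 110 + 89 = 1079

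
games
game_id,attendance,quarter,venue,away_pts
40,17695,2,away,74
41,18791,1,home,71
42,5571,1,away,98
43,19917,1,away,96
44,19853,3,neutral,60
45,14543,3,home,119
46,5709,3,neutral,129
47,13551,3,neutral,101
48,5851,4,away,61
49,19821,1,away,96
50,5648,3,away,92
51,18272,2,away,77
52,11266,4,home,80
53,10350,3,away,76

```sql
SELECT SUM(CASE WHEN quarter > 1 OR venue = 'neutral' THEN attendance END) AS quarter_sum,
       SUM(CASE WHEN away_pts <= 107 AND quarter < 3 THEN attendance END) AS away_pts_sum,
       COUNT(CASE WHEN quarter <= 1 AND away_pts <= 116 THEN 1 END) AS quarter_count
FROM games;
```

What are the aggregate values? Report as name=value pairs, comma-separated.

[quarter_sum: quarter > 1 OR venue = 'neutral']
game_id=40: ✓ → 17695
game_id=41: ✗
game_id=42: ✗
game_id=43: ✗
game_id=44: ✓ → 19853
game_id=45: ✓ → 14543
game_id=46: ✓ → 5709
game_id=47: ✓ → 13551
game_id=48: ✓ → 5851
game_id=49: ✗
game_id=50: ✓ → 5648
game_id=51: ✓ → 18272
game_id=52: ✓ → 11266
game_id=53: ✓ → 10350
quarter_sum = 17695 + 19853 + 14543 + 5709 + 13551 + 5851 + 5648 + 18272 + 11266 + 10350 = 122738
—
[away_pts_sum: away_pts <= 107 AND quarter < 3]
game_id=40: ✓ → 17695
game_id=41: ✓ → 18791
game_id=42: ✓ → 5571
game_id=43: ✓ → 19917
game_id=44: ✗
game_id=45: ✗
game_id=46: ✗
game_id=47: ✗
game_id=48: ✗
game_id=49: ✓ → 19821
game_id=50: ✗
game_id=51: ✓ → 18272
game_id=52: ✗
game_id=53: ✗
away_pts_sum = 17695 + 18791 + 5571 + 19917 + 19821 + 18272 = 100067
—
[quarter_count: quarter <= 1 AND away_pts <= 116]
game_id=40: ✗
game_id=41: ✓ → 1
game_id=42: ✓ → 1
game_id=43: ✓ → 1
game_id=44: ✗
game_id=45: ✗
game_id=46: ✗
game_id=47: ✗
game_id=48: ✗
game_id=49: ✓ → 1
game_id=50: ✗
game_id=51: ✗
game_id=52: ✗
game_id=53: ✗
quarter_count = COUNT(1, 1, 1, 1) = 4

quarter_sum=122738, away_pts_sum=100067, quarter_count=4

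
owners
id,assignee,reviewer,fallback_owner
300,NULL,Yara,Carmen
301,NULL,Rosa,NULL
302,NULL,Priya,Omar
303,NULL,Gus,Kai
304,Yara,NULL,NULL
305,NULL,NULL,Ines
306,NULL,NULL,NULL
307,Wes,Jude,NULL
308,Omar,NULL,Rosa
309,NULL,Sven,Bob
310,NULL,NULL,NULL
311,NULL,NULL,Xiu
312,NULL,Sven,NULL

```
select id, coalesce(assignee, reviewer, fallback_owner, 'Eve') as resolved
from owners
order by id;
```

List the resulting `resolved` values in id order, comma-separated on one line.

id=300: assignee=NULL, reviewer=Yara → Yara
id=301: assignee=NULL, reviewer=Rosa → Rosa
id=302: assignee=NULL, reviewer=Priya → Priya
id=303: assignee=NULL, reviewer=Gus → Gus
id=304: assignee=Yara → Yara
id=305: assignee=NULL, reviewer=NULL, fallback_owner=Ines → Ines
id=306: assignee=NULL, reviewer=NULL, fallback_owner=NULL, → literal Eve → Eve
id=307: assignee=Wes → Wes
id=308: assignee=Omar → Omar
id=309: assignee=NULL, reviewer=Sven → Sven
id=310: assignee=NULL, reviewer=NULL, fallback_owner=NULL, → literal Eve → Eve
id=311: assignee=NULL, reviewer=NULL, fallback_owner=Xiu → Xiu
id=312: assignee=NULL, reviewer=Sven → Sven

Yara, Rosa, Priya, Gus, Yara, Ines, Eve, Wes, Omar, Sven, Eve, Xiu, Sven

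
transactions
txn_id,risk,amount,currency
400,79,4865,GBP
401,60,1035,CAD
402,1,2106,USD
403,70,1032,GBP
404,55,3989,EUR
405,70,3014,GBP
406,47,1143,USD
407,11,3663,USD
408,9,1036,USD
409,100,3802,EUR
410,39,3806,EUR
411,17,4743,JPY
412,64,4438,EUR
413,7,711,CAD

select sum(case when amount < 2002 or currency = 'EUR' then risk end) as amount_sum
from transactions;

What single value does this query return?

451

txn_id=400: ✗
txn_id=401: ✓ → 60
txn_id=402: ✗
txn_id=403: ✓ → 70
txn_id=404: ✓ → 55
txn_id=405: ✗
txn_id=406: ✓ → 47
txn_id=407: ✗
txn_id=408: ✓ → 9
txn_id=409: ✓ → 100
txn_id=410: ✓ → 39
txn_id=411: ✗
txn_id=412: ✓ → 64
txn_id=413: ✓ → 7
amount_sum = 60 + 70 + 55 + 47 + 9 + 100 + 39 + 64 + 7 = 451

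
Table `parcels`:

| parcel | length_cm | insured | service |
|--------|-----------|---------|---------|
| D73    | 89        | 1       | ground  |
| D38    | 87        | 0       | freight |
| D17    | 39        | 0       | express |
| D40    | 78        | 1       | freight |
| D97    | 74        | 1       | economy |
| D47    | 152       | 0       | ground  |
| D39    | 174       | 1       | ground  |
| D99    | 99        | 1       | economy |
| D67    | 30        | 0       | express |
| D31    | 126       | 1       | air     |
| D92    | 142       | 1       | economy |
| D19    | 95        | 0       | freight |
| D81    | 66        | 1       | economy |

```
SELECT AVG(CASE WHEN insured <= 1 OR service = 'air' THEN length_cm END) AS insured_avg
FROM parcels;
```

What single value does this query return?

parcel=D73: ✓ → 89
parcel=D38: ✓ → 87
parcel=D17: ✓ → 39
parcel=D40: ✓ → 78
parcel=D97: ✓ → 74
parcel=D47: ✓ → 152
parcel=D39: ✓ → 174
parcel=D99: ✓ → 99
parcel=D67: ✓ → 30
parcel=D31: ✓ → 126
parcel=D92: ✓ → 142
parcel=D19: ✓ → 95
parcel=D81: ✓ → 66
insured_avg = (89 + 87 + 39 + 78 + 74 + 152 + 174 + 99 + 30 + 126 + 142 + 95 + 66) / 13 = 96.2307692308

96.2307692308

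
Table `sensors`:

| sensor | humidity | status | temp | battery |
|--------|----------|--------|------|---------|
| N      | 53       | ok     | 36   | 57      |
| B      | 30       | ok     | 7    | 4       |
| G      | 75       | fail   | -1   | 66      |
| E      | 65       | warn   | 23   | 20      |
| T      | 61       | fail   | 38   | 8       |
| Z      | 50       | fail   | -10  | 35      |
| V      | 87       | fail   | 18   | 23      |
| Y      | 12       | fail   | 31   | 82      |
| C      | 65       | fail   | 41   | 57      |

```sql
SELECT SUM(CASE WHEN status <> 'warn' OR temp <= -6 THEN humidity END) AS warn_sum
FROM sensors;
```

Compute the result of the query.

sensor=N: ✓ → 53
sensor=B: ✓ → 30
sensor=G: ✓ → 75
sensor=E: ✗
sensor=T: ✓ → 61
sensor=Z: ✓ → 50
sensor=V: ✓ → 87
sensor=Y: ✓ → 12
sensor=C: ✓ → 65
warn_sum = 53 + 30 + 75 + 61 + 50 + 87 + 12 + 65 = 433

433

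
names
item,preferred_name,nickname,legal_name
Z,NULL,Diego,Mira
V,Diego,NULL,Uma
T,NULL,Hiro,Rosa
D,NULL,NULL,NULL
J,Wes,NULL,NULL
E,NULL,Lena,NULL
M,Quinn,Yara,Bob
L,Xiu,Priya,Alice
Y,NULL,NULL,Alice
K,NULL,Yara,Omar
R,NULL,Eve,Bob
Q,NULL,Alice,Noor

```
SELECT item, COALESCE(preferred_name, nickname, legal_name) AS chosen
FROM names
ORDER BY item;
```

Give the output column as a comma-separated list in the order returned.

item=D: preferred_name=NULL, nickname=NULL, legal_name=NULL (all NULL) → NULL
item=E: preferred_name=NULL, nickname=Lena → Lena
item=J: preferred_name=Wes → Wes
item=K: preferred_name=NULL, nickname=Yara → Yara
item=L: preferred_name=Xiu → Xiu
item=M: preferred_name=Quinn → Quinn
item=Q: preferred_name=NULL, nickname=Alice → Alice
item=R: preferred_name=NULL, nickname=Eve → Eve
item=T: preferred_name=NULL, nickname=Hiro → Hiro
item=V: preferred_name=Diego → Diego
item=Y: preferred_name=NULL, nickname=NULL, legal_name=Alice → Alice
item=Z: preferred_name=NULL, nickname=Diego → Diego

NULL, Lena, Wes, Yara, Xiu, Quinn, Alice, Eve, Hiro, Diego, Alice, Diego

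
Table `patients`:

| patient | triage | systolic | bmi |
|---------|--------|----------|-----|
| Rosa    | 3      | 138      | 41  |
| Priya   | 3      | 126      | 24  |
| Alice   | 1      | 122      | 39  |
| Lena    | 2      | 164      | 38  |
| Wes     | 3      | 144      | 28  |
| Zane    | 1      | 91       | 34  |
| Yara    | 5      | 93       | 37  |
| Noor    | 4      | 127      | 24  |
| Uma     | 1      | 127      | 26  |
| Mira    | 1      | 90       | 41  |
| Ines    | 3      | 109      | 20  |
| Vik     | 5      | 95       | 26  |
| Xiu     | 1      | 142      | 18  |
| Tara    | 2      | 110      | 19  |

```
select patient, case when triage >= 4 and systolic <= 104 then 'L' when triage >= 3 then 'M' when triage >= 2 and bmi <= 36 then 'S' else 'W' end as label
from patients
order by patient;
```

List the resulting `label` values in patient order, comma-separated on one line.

patient=Alice: ELSE → W
patient=Ines: triage >= 3 → M
patient=Lena: ELSE → W
patient=Mira: ELSE → W
patient=Noor: triage >= 3 → M
patient=Priya: triage >= 3 → M
patient=Rosa: triage >= 3 → M
patient=Tara: triage >= 2 and bmi <= 36 → S
patient=Uma: ELSE → W
patient=Vik: triage >= 4 and systolic <= 104 → L
patient=Wes: triage >= 3 → M
patient=Xiu: ELSE → W
patient=Yara: triage >= 4 and systolic <= 104 → L
patient=Zane: ELSE → W

W, M, W, W, M, M, M, S, W, L, M, W, L, W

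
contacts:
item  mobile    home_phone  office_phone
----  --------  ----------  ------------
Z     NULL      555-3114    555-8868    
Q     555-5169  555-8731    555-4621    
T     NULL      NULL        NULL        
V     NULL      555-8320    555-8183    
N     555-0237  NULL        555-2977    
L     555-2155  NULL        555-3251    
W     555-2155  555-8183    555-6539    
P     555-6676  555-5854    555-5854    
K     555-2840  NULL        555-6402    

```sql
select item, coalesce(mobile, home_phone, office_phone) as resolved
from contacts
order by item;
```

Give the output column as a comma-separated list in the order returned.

item=K: mobile=555-2840 → 555-2840
item=L: mobile=555-2155 → 555-2155
item=N: mobile=555-0237 → 555-0237
item=P: mobile=555-6676 → 555-6676
item=Q: mobile=555-5169 → 555-5169
item=T: mobile=NULL, home_phone=NULL, office_phone=NULL (all NULL) → NULL
item=V: mobile=NULL, home_phone=555-8320 → 555-8320
item=W: mobile=555-2155 → 555-2155
item=Z: mobile=NULL, home_phone=555-3114 → 555-3114

555-2840, 555-2155, 555-0237, 555-6676, 555-5169, NULL, 555-8320, 555-2155, 555-3114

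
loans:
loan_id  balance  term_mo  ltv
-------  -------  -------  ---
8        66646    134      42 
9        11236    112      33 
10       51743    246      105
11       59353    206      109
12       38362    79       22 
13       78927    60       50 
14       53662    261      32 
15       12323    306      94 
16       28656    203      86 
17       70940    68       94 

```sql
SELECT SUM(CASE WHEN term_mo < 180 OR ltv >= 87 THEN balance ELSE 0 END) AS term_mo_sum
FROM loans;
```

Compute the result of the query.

389530

loan_id=8: ✓ → 66646
loan_id=9: ✓ → 11236
loan_id=10: ✓ → 51743
loan_id=11: ✓ → 59353
loan_id=12: ✓ → 38362
loan_id=13: ✓ → 78927
loan_id=14: ✗
loan_id=15: ✓ → 12323
loan_id=16: ✗
loan_id=17: ✓ → 70940
term_mo_sum = 66646 + 11236 + 51743 + 59353 + 38362 + 78927 + 12323 + 70940 = 389530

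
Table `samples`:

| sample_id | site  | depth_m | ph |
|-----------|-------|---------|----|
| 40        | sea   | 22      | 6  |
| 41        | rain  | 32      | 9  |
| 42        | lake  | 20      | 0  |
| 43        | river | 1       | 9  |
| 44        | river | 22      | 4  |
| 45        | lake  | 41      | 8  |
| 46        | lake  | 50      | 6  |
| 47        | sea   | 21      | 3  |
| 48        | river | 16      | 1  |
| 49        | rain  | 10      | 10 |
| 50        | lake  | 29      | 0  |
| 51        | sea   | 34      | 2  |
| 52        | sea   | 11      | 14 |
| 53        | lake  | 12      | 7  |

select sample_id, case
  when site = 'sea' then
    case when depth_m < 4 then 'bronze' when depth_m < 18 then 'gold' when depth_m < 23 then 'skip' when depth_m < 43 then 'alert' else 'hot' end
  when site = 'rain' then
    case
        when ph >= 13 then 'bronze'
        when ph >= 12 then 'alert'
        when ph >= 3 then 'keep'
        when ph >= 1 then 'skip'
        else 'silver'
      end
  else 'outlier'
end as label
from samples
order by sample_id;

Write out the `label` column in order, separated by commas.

skip, keep, outlier, outlier, outlier, outlier, outlier, skip, outlier, keep, outlier, alert, gold, outlier

sample_id=40: site='sea' → inner[depth_m < 23] → skip
sample_id=41: site='rain' → inner[ph >= 3] → keep
sample_id=42: site='lake' → outer ELSE → outlier
sample_id=43: site='river' → outer ELSE → outlier
sample_id=44: site='river' → outer ELSE → outlier
sample_id=45: site='lake' → outer ELSE → outlier
sample_id=46: site='lake' → outer ELSE → outlier
sample_id=47: site='sea' → inner[depth_m < 23] → skip
sample_id=48: site='river' → outer ELSE → outlier
sample_id=49: site='rain' → inner[ph >= 3] → keep
sample_id=50: site='lake' → outer ELSE → outlier
sample_id=51: site='sea' → inner[depth_m < 43] → alert
sample_id=52: site='sea' → inner[depth_m < 18] → gold
sample_id=53: site='lake' → outer ELSE → outlier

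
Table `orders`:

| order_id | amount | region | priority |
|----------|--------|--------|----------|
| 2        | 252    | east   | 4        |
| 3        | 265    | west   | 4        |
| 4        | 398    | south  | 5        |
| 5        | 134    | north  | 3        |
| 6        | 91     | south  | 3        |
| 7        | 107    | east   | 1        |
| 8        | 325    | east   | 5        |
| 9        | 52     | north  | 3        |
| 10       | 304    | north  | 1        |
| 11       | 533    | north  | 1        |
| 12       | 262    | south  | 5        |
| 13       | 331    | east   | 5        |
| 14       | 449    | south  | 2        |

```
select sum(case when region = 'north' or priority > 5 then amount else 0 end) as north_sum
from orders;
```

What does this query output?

order_id=2: ✗
order_id=3: ✗
order_id=4: ✗
order_id=5: ✓ → 134
order_id=6: ✗
order_id=7: ✗
order_id=8: ✗
order_id=9: ✓ → 52
order_id=10: ✓ → 304
order_id=11: ✓ → 533
order_id=12: ✗
order_id=13: ✗
order_id=14: ✗
north_sum = 134 + 52 + 304 + 533 = 1023

1023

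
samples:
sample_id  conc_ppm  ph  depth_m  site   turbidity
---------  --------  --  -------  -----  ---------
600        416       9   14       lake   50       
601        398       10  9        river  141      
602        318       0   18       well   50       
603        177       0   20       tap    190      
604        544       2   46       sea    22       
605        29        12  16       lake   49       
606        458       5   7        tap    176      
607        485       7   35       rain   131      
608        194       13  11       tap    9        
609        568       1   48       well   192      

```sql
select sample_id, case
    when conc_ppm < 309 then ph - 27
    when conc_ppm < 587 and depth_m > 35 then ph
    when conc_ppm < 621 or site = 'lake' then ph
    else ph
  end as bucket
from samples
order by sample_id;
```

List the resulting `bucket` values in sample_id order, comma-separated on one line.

sample_id=600: conc_ppm < 621 or site = 'lake' → 9
sample_id=601: conc_ppm < 621 or site = 'lake' → 10
sample_id=602: conc_ppm < 621 or site = 'lake' → 0
sample_id=603: conc_ppm < 309 → -27
sample_id=604: conc_ppm < 587 and depth_m > 35 → 2
sample_id=605: conc_ppm < 309 → -15
sample_id=606: conc_ppm < 621 or site = 'lake' → 5
sample_id=607: conc_ppm < 621 or site = 'lake' → 7
sample_id=608: conc_ppm < 309 → -14
sample_id=609: conc_ppm < 587 and depth_m > 35 → 1

9, 10, 0, -27, 2, -15, 5, 7, -14, 1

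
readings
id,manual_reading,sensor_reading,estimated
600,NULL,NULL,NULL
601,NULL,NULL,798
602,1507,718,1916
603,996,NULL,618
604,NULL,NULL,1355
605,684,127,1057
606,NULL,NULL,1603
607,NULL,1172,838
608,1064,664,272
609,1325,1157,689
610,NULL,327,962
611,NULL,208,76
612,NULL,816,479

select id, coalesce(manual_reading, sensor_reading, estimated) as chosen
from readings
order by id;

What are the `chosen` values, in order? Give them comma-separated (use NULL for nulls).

NULL, 798, 1507, 996, 1355, 684, 1603, 1172, 1064, 1325, 327, 208, 816

id=600: manual_reading=NULL, sensor_reading=NULL, estimated=NULL (all NULL) → NULL
id=601: manual_reading=NULL, sensor_reading=NULL, estimated=798 → 798
id=602: manual_reading=1507 → 1507
id=603: manual_reading=996 → 996
id=604: manual_reading=NULL, sensor_reading=NULL, estimated=1355 → 1355
id=605: manual_reading=684 → 684
id=606: manual_reading=NULL, sensor_reading=NULL, estimated=1603 → 1603
id=607: manual_reading=NULL, sensor_reading=1172 → 1172
id=608: manual_reading=1064 → 1064
id=609: manual_reading=1325 → 1325
id=610: manual_reading=NULL, sensor_reading=327 → 327
id=611: manual_reading=NULL, sensor_reading=208 → 208
id=612: manual_reading=NULL, sensor_reading=816 → 816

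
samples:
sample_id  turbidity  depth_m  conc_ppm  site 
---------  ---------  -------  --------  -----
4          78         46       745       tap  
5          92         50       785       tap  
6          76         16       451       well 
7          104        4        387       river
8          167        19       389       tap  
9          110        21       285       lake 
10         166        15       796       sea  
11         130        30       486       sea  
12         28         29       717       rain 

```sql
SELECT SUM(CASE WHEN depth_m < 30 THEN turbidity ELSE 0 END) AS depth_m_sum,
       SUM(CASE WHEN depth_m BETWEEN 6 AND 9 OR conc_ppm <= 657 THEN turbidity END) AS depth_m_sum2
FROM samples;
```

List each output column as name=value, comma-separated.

depth_m_sum=651, depth_m_sum2=587

[depth_m_sum: depth_m < 30]
sample_id=4: ✗
sample_id=5: ✗
sample_id=6: ✓ → 76
sample_id=7: ✓ → 104
sample_id=8: ✓ → 167
sample_id=9: ✓ → 110
sample_id=10: ✓ → 166
sample_id=11: ✗
sample_id=12: ✓ → 28
depth_m_sum = 76 + 104 + 167 + 110 + 166 + 28 = 651
—
[depth_m_sum2: depth_m BETWEEN 6 AND 9 OR conc_ppm <= 657]
sample_id=4: ✗
sample_id=5: ✗
sample_id=6: ✓ → 76
sample_id=7: ✓ → 104
sample_id=8: ✓ → 167
sample_id=9: ✓ → 110
sample_id=10: ✗
sample_id=11: ✓ → 130
sample_id=12: ✗
depth_m_sum2 = 76 + 104 + 167 + 110 + 130 = 587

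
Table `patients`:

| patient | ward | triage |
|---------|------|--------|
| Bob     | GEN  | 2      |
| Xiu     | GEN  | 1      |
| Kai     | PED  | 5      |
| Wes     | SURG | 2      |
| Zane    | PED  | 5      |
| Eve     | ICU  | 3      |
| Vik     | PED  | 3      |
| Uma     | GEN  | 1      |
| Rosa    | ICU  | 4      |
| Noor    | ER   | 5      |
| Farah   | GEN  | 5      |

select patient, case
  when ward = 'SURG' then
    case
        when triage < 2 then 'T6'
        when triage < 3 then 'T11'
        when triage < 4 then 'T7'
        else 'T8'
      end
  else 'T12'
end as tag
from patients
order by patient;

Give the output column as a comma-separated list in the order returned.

patient=Bob: ward='GEN' → outer ELSE → T12
patient=Eve: ward='ICU' → outer ELSE → T12
patient=Farah: ward='GEN' → outer ELSE → T12
patient=Kai: ward='PED' → outer ELSE → T12
patient=Noor: ward='ER' → outer ELSE → T12
patient=Rosa: ward='ICU' → outer ELSE → T12
patient=Uma: ward='GEN' → outer ELSE → T12
patient=Vik: ward='PED' → outer ELSE → T12
patient=Wes: ward='SURG' → inner[triage < 3] → T11
patient=Xiu: ward='GEN' → outer ELSE → T12
patient=Zane: ward='PED' → outer ELSE → T12

T12, T12, T12, T12, T12, T12, T12, T12, T11, T12, T12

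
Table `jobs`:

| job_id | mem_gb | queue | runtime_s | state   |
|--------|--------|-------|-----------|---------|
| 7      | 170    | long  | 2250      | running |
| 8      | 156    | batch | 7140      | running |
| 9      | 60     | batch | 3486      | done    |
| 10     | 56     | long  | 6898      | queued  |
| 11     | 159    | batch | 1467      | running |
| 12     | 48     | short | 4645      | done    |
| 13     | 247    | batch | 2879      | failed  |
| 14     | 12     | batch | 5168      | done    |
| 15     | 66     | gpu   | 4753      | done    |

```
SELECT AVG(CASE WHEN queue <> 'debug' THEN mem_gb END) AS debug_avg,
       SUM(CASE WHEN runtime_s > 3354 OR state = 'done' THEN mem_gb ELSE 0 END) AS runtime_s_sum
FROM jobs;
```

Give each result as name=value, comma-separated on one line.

debug_avg=108.2222222222, runtime_s_sum=398

[debug_avg: queue <> 'debug']
job_id=7: ✓ → 170
job_id=8: ✓ → 156
job_id=9: ✓ → 60
job_id=10: ✓ → 56
job_id=11: ✓ → 159
job_id=12: ✓ → 48
job_id=13: ✓ → 247
job_id=14: ✓ → 12
job_id=15: ✓ → 66
debug_avg = (170 + 156 + 60 + 56 + 159 + 48 + 247 + 12 + 66) / 9 = 108.2222222222
—
[runtime_s_sum: runtime_s > 3354 OR state = 'done']
job_id=7: ✗
job_id=8: ✓ → 156
job_id=9: ✓ → 60
job_id=10: ✓ → 56
job_id=11: ✗
job_id=12: ✓ → 48
job_id=13: ✗
job_id=14: ✓ → 12
job_id=15: ✓ → 66
runtime_s_sum = 156 + 60 + 56 + 48 + 12 + 66 = 398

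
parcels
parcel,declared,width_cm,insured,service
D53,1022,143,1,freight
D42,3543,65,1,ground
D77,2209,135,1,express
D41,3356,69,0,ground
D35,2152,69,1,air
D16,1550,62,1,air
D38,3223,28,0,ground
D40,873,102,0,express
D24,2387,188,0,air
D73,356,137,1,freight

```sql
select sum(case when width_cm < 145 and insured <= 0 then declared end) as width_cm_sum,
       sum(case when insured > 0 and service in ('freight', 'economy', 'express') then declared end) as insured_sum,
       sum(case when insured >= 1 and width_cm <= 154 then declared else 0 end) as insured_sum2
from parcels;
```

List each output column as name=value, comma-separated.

width_cm_sum=7452, insured_sum=3587, insured_sum2=10832

[width_cm_sum: width_cm < 145 and insured <= 0]
parcel=D53: ✗
parcel=D42: ✗
parcel=D77: ✗
parcel=D41: ✓ → 3356
parcel=D35: ✗
parcel=D16: ✗
parcel=D38: ✓ → 3223
parcel=D40: ✓ → 873
parcel=D24: ✗
parcel=D73: ✗
width_cm_sum = 3356 + 3223 + 873 = 7452
—
[insured_sum: insured > 0 and service in ('freight', 'economy', 'express')]
parcel=D53: ✓ → 1022
parcel=D42: ✗
parcel=D77: ✓ → 2209
parcel=D41: ✗
parcel=D35: ✗
parcel=D16: ✗
parcel=D38: ✗
parcel=D40: ✗
parcel=D24: ✗
parcel=D73: ✓ → 356
insured_sum = 1022 + 2209 + 356 = 3587
—
[insured_sum2: insured >= 1 and width_cm <= 154]
parcel=D53: ✓ → 1022
parcel=D42: ✓ → 3543
parcel=D77: ✓ → 2209
parcel=D41: ✗
parcel=D35: ✓ → 2152
parcel=D16: ✓ → 1550
parcel=D38: ✗
parcel=D40: ✗
parcel=D24: ✗
parcel=D73: ✓ → 356
insured_sum2 = 1022 + 3543 + 2209 + 2152 + 1550 + 356 = 10832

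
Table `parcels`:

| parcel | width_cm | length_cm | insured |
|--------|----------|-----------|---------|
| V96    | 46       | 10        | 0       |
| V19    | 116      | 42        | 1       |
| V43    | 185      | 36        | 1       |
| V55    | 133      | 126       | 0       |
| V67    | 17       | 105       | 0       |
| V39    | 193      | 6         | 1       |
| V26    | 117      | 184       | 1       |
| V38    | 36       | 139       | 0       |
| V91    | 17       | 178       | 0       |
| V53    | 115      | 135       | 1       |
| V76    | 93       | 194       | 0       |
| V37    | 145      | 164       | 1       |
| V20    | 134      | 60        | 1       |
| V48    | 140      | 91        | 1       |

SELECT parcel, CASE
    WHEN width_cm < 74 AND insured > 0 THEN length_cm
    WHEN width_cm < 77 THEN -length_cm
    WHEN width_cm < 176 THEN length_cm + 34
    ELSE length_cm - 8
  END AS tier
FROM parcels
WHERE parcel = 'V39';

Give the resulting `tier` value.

parcel = V39: width_cm=193, length_cm=6, insured=1.
width_cm < 74 AND insured > 0 → false
width_cm < 77 → false
width_cm < 176 → false
No prior WHEN matched → ELSE → -2

-2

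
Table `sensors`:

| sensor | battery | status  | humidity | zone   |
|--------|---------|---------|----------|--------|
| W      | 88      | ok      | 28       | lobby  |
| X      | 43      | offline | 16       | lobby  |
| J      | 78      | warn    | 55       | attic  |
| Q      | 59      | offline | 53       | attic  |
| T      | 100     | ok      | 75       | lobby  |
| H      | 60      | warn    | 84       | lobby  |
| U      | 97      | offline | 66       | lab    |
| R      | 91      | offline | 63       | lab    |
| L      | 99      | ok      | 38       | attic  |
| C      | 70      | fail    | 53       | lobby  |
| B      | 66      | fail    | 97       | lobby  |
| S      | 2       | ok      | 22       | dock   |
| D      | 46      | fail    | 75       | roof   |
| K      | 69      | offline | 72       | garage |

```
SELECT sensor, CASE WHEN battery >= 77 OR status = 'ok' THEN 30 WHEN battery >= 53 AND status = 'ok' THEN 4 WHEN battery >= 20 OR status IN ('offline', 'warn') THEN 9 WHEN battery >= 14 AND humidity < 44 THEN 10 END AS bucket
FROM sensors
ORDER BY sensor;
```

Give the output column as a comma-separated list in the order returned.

sensor=B: battery >= 20 OR status IN ('offline', 'warn') → 9
sensor=C: battery >= 20 OR status IN ('offline', 'warn') → 9
sensor=D: battery >= 20 OR status IN ('offline', 'warn') → 9
sensor=H: battery >= 20 OR status IN ('offline', 'warn') → 9
sensor=J: battery >= 77 OR status = 'ok' → 30
sensor=K: battery >= 20 OR status IN ('offline', 'warn') → 9
sensor=L: battery >= 77 OR status = 'ok' → 30
sensor=Q: battery >= 20 OR status IN ('offline', 'warn') → 9
sensor=R: battery >= 77 OR status = 'ok' → 30
sensor=S: battery >= 77 OR status = 'ok' → 30
sensor=T: battery >= 77 OR status = 'ok' → 30
sensor=U: battery >= 77 OR status = 'ok' → 30
sensor=W: battery >= 77 OR status = 'ok' → 30
sensor=X: battery >= 20 OR status IN ('offline', 'warn') → 9

9, 9, 9, 9, 30, 9, 30, 9, 30, 30, 30, 30, 30, 9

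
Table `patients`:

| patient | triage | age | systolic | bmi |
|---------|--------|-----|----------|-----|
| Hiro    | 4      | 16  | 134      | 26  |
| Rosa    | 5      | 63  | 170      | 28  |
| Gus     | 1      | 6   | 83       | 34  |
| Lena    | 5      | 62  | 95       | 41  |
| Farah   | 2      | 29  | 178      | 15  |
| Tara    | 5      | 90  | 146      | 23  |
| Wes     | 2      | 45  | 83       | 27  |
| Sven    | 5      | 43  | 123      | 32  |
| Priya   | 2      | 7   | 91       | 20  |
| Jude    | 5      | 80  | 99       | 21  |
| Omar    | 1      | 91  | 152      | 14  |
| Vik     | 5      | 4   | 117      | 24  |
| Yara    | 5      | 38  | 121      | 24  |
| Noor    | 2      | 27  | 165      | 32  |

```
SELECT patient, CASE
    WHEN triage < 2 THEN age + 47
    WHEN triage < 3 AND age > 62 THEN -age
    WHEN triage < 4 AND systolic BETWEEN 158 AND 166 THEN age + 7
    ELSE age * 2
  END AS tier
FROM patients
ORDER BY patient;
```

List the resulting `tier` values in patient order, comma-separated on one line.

patient=Farah: ELSE → 58
patient=Gus: triage < 2 → 53
patient=Hiro: ELSE → 32
patient=Jude: ELSE → 160
patient=Lena: ELSE → 124
patient=Noor: triage < 4 AND systolic BETWEEN 158 AND 166 → 34
patient=Omar: triage < 2 → 138
patient=Priya: ELSE → 14
patient=Rosa: ELSE → 126
patient=Sven: ELSE → 86
patient=Tara: ELSE → 180
patient=Vik: ELSE → 8
patient=Wes: ELSE → 90
patient=Yara: ELSE → 76

58, 53, 32, 160, 124, 34, 138, 14, 126, 86, 180, 8, 90, 76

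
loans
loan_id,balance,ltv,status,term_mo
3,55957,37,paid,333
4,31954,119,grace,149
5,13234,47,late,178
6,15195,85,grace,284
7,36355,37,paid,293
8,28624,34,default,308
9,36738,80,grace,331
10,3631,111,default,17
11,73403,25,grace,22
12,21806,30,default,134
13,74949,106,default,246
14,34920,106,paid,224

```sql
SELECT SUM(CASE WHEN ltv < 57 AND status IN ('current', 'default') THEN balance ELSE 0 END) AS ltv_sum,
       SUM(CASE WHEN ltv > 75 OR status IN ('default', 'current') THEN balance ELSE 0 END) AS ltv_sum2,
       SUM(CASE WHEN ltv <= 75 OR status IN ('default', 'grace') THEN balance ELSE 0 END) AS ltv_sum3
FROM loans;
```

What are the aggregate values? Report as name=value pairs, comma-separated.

[ltv_sum: ltv < 57 AND status IN ('current', 'default')]
loan_id=3: ✗
loan_id=4: ✗
loan_id=5: ✗
loan_id=6: ✗
loan_id=7: ✗
loan_id=8: ✓ → 28624
loan_id=9: ✗
loan_id=10: ✗
loan_id=11: ✗
loan_id=12: ✓ → 21806
loan_id=13: ✗
loan_id=14: ✗
ltv_sum = 28624 + 21806 = 50430
—
[ltv_sum2: ltv > 75 OR status IN ('default', 'current')]
loan_id=3: ✗
loan_id=4: ✓ → 31954
loan_id=5: ✗
loan_id=6: ✓ → 15195
loan_id=7: ✗
loan_id=8: ✓ → 28624
loan_id=9: ✓ → 36738
loan_id=10: ✓ → 3631
loan_id=11: ✗
loan_id=12: ✓ → 21806
loan_id=13: ✓ → 74949
loan_id=14: ✓ → 34920
ltv_sum2 = 31954 + 15195 + 28624 + 36738 + 3631 + 21806 + 74949 + 34920 = 247817
—
[ltv_sum3: ltv <= 75 OR status IN ('default', 'grace')]
loan_id=3: ✓ → 55957
loan_id=4: ✓ → 31954
loan_id=5: ✓ → 13234
loan_id=6: ✓ → 15195
loan_id=7: ✓ → 36355
loan_id=8: ✓ → 28624
loan_id=9: ✓ → 36738
loan_id=10: ✓ → 3631
loan_id=11: ✓ → 73403
loan_id=12: ✓ → 21806
loan_id=13: ✓ → 74949
loan_id=14: ✗
ltv_sum3 = 55957 + 31954 + 13234 + 15195 + 36355 + 28624 + 36738 + 3631 + 73403 + 21806 + 74949 = 391846

ltv_sum=50430, ltv_sum2=247817, ltv_sum3=391846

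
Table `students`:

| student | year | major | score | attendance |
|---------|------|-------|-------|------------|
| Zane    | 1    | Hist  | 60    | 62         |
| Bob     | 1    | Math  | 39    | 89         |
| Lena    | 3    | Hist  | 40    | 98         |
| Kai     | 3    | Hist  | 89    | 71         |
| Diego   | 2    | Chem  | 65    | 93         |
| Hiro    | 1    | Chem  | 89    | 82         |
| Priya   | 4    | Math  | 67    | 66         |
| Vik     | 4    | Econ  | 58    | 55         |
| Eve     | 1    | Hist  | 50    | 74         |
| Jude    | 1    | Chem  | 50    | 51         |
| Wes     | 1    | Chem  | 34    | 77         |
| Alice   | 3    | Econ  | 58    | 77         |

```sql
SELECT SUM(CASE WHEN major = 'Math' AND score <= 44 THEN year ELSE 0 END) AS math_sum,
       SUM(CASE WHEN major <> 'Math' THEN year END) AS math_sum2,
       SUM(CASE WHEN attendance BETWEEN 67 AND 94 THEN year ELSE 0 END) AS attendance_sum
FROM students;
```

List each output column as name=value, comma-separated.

[math_sum: major = 'Math' AND score <= 44]
student=Zane: ✗
student=Bob: ✓ → 1
student=Lena: ✗
student=Kai: ✗
student=Diego: ✗
student=Hiro: ✗
student=Priya: ✗
student=Vik: ✗
student=Eve: ✗
student=Jude: ✗
student=Wes: ✗
student=Alice: ✗
math_sum = 1
—
[math_sum2: major <> 'Math']
student=Zane: ✓ → 1
student=Bob: ✗
student=Lena: ✓ → 3
student=Kai: ✓ → 3
student=Diego: ✓ → 2
student=Hiro: ✓ → 1
student=Priya: ✗
student=Vik: ✓ → 4
student=Eve: ✓ → 1
student=Jude: ✓ → 1
student=Wes: ✓ → 1
student=Alice: ✓ → 3
math_sum2 = 1 + 3 + 3 + 2 + 1 + 4 + 1 + 1 + 1 + 3 = 20
—
[attendance_sum: attendance BETWEEN 67 AND 94]
student=Zane: ✗
student=Bob: ✓ → 1
student=Lena: ✗
student=Kai: ✓ → 3
student=Diego: ✓ → 2
student=Hiro: ✓ → 1
student=Priya: ✗
student=Vik: ✗
student=Eve: ✓ → 1
student=Jude: ✗
student=Wes: ✓ → 1
student=Alice: ✓ → 3
attendance_sum = 1 + 3 + 2 + 1 + 1 + 1 + 3 = 12

math_sum=1, math_sum2=20, attendance_sum=12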